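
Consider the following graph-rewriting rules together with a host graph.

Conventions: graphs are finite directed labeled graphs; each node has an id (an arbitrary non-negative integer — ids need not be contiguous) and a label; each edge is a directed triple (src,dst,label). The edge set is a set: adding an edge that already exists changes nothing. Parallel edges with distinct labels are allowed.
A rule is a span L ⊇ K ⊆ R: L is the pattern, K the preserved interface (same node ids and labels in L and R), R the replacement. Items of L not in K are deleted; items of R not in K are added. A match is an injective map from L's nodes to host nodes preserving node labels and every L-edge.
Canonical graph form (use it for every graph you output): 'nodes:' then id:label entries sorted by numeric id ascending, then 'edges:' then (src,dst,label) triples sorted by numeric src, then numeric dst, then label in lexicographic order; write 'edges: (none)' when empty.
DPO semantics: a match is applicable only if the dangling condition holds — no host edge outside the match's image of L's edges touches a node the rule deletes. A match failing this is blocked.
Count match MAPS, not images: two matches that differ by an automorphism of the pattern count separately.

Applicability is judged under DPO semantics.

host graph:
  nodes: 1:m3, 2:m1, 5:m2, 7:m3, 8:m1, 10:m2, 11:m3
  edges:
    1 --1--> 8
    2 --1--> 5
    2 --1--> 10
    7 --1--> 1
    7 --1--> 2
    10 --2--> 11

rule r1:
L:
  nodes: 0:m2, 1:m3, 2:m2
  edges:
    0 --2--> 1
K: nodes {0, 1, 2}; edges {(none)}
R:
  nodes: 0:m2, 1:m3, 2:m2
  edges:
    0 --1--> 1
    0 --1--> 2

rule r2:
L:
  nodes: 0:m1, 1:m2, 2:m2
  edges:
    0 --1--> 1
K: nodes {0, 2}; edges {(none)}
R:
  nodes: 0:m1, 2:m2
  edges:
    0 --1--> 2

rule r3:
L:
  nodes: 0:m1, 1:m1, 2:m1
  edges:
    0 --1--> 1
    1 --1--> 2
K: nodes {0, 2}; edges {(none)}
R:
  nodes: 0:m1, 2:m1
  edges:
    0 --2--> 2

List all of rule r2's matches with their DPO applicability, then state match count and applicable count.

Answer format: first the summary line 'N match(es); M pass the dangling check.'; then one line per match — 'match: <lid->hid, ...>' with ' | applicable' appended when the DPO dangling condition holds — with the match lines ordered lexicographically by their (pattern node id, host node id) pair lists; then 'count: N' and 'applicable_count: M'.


2 match(es); 1 pass the dangling check.
match: 0->2, 1->5, 2->10 | applicable
match: 0->2, 1->10, 2->5
count: 2
applicable_count: 1


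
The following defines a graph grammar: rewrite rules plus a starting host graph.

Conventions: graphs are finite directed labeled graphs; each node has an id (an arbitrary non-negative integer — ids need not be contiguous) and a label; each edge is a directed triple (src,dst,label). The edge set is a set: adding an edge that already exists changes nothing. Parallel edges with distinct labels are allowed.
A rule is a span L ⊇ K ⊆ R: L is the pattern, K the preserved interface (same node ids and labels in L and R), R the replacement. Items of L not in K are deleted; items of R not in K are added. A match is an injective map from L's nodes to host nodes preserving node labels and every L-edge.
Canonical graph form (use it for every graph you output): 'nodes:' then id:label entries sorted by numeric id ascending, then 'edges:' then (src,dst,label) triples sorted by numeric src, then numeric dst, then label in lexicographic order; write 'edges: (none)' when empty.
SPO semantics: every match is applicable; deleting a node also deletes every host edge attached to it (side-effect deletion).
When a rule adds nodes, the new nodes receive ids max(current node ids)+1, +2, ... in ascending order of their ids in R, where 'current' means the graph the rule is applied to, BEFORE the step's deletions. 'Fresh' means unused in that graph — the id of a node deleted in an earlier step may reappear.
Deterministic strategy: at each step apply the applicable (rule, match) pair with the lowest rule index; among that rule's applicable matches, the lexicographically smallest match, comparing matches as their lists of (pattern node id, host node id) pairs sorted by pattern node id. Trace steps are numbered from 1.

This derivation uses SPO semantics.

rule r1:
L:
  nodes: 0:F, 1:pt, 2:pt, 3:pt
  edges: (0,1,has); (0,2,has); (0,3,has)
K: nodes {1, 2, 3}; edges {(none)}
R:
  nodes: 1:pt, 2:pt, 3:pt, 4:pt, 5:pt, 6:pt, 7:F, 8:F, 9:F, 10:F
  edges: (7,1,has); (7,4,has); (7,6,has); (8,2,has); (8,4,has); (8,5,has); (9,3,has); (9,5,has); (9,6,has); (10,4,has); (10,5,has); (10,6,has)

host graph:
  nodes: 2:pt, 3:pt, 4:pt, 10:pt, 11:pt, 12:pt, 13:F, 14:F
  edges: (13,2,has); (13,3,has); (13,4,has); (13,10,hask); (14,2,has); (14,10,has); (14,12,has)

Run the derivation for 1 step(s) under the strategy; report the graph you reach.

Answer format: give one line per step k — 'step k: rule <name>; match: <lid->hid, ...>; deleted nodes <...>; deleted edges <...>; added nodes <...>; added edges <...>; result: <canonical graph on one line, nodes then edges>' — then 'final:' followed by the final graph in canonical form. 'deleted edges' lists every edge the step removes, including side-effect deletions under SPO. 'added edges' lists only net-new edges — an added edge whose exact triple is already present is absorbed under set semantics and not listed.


step 1: rule r1; match: 0->13, 1->2, 2->3, 3->4; deleted nodes 13; deleted edges (13,2,has); (13,3,has); (13,4,has); (13,10,hask); added nodes 15, 16, 17, 18, 19, 20, 21; added edges (18,2,has); (18,15,has); (18,17,has); (19,3,has); (19,15,has); (19,16,has); (20,4,has); (20,16,has); (20,17,has); (21,15,has); (21,16,has); (21,17,has); result: nodes: 2:pt, 3:pt, 4:pt, 10:pt, 11:pt, 12:pt, 14:F, 15:pt, 16:pt, 17:pt, 18:F, 19:F, 20:F, 21:F edges: (14,2,has); (14,10,has); (14,12,has); (18,2,has); (18,15,has); (18,17,has); (19,3,has); (19,15,has); (19,16,has); (20,4,has); (20,16,has); (20,17,has); (21,15,has); (21,16,has); (21,17,has)
final:
nodes: 2:pt, 3:pt, 4:pt, 10:pt, 11:pt, 12:pt, 14:F, 15:pt, 16:pt, 17:pt, 18:F, 19:F, 20:F, 21:F
edges: (14,2,has); (14,10,has); (14,12,has); (18,2,has); (18,15,has); (18,17,has); (19,3,has); (19,15,has); (19,16,has); (20,4,has); (20,16,has); (20,17,has); (21,15,has); (21,16,has); (21,17,has)


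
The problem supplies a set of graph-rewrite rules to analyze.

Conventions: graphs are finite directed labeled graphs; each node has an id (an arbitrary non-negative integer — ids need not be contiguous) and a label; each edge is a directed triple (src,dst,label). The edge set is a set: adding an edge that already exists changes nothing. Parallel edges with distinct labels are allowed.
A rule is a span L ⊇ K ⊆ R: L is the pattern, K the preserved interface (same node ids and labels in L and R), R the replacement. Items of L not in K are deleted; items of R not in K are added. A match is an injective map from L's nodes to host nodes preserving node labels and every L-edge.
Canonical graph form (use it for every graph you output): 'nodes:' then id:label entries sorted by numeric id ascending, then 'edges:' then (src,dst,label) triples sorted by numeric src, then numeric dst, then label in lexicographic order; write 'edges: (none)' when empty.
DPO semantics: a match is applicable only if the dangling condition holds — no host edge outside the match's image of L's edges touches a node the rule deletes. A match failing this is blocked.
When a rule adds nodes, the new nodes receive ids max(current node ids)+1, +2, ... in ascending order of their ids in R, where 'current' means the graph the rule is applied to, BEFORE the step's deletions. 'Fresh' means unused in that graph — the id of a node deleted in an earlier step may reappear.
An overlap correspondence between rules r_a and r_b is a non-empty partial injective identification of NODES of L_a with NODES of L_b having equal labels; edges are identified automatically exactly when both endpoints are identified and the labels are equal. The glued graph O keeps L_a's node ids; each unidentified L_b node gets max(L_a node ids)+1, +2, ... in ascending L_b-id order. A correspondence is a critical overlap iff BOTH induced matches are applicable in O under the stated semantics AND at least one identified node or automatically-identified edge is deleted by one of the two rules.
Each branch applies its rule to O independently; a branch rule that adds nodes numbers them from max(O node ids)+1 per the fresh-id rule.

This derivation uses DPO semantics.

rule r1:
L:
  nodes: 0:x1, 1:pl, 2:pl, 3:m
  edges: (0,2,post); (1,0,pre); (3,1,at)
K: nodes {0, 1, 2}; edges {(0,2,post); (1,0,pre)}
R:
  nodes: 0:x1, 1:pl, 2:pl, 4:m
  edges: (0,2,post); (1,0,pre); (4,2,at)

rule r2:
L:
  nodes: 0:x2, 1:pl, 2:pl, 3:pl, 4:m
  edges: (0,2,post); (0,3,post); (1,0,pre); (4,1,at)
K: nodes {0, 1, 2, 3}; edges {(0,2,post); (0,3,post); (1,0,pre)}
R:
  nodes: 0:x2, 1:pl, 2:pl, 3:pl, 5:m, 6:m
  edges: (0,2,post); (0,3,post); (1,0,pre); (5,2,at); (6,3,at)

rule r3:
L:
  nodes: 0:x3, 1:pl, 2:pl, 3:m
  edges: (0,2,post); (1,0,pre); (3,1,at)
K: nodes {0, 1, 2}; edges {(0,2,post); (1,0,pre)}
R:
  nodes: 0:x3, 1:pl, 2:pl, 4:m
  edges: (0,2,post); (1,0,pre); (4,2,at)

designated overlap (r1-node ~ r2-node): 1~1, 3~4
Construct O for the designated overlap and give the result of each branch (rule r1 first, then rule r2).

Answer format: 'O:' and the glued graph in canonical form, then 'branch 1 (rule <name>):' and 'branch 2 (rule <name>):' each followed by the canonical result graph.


O:
nodes: 0:x1, 1:pl, 2:pl, 3:m, 4:x2, 5:pl, 6:pl
edges: (0,2,post); (1,0,pre); (1,4,pre); (3,1,at); (4,5,post); (4,6,post)
branch 1 (rule r1):
nodes: 0:x1, 1:pl, 2:pl, 4:x2, 5:pl, 6:pl, 7:m
edges: (0,2,post); (1,0,pre); (1,4,pre); (4,5,post); (4,6,post); (7,2,at)
branch 2 (rule r2):
nodes: 0:x1, 1:pl, 2:pl, 4:x2, 5:pl, 6:pl, 7:m, 8:m
edges: (0,2,post); (1,0,pre); (1,4,pre); (4,5,post); (4,6,post); (7,5,at); (8,6,at)


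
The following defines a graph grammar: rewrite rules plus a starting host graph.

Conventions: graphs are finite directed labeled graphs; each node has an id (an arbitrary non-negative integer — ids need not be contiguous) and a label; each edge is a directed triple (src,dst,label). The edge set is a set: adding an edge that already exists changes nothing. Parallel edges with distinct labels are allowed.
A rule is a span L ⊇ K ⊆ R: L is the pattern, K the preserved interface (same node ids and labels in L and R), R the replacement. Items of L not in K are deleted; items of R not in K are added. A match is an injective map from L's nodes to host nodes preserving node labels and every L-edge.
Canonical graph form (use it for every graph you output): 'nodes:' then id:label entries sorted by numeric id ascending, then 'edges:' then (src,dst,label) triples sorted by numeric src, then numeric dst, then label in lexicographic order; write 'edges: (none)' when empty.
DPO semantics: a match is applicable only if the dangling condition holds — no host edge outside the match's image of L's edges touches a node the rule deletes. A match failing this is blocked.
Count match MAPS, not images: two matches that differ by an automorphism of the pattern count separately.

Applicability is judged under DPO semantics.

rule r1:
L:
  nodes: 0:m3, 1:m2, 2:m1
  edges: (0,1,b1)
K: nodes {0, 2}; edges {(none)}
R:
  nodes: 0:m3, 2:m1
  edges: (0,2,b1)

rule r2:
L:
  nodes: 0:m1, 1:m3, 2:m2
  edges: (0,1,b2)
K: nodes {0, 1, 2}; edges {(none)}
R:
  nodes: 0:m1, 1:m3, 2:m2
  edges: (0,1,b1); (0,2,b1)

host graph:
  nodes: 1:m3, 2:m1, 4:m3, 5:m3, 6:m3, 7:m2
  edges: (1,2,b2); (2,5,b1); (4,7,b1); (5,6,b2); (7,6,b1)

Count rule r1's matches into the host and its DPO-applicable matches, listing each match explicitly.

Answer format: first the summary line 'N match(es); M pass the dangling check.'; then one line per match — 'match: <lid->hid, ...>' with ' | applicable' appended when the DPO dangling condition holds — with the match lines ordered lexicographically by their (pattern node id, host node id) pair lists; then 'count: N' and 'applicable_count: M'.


1 match(es); 0 pass the dangling check.
match: 0->4, 1->7, 2->2
count: 1
applicable_count: 0


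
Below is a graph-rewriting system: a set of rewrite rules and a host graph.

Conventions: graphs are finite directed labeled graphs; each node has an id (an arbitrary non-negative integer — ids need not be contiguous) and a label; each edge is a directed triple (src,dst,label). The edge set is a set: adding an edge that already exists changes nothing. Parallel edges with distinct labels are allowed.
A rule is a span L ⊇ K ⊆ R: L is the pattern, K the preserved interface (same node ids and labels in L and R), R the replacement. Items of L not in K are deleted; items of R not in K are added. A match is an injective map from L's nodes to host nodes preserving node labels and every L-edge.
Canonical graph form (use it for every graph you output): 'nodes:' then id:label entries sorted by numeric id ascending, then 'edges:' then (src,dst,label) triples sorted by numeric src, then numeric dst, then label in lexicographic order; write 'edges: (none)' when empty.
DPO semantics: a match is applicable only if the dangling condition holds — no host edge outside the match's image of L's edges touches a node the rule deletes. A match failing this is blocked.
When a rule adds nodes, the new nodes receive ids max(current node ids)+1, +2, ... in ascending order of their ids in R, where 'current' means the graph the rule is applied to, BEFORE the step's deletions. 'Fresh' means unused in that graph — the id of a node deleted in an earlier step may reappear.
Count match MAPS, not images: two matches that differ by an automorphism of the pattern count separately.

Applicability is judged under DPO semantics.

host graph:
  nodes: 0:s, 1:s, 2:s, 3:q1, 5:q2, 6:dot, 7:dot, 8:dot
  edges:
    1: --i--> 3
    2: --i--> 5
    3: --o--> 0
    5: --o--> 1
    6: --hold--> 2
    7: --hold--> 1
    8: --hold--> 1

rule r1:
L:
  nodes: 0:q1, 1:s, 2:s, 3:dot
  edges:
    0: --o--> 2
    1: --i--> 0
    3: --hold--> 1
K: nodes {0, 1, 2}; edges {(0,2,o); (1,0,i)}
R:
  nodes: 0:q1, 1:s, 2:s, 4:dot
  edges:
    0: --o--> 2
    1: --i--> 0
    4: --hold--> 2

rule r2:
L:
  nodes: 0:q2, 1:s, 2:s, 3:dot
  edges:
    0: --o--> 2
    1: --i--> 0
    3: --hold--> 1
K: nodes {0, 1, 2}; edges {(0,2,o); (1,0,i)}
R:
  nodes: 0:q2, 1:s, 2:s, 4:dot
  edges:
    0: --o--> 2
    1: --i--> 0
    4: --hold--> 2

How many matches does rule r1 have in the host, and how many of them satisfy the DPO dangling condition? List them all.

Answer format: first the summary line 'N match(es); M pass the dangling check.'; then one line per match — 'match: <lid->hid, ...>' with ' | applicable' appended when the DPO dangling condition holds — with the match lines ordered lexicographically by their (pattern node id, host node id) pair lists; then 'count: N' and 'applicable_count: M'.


2 match(es); 2 pass the dangling check.
match: 0->3, 1->1, 2->0, 3->7 | applicable
match: 0->3, 1->1, 2->0, 3->8 | applicable
count: 2
applicable_count: 2


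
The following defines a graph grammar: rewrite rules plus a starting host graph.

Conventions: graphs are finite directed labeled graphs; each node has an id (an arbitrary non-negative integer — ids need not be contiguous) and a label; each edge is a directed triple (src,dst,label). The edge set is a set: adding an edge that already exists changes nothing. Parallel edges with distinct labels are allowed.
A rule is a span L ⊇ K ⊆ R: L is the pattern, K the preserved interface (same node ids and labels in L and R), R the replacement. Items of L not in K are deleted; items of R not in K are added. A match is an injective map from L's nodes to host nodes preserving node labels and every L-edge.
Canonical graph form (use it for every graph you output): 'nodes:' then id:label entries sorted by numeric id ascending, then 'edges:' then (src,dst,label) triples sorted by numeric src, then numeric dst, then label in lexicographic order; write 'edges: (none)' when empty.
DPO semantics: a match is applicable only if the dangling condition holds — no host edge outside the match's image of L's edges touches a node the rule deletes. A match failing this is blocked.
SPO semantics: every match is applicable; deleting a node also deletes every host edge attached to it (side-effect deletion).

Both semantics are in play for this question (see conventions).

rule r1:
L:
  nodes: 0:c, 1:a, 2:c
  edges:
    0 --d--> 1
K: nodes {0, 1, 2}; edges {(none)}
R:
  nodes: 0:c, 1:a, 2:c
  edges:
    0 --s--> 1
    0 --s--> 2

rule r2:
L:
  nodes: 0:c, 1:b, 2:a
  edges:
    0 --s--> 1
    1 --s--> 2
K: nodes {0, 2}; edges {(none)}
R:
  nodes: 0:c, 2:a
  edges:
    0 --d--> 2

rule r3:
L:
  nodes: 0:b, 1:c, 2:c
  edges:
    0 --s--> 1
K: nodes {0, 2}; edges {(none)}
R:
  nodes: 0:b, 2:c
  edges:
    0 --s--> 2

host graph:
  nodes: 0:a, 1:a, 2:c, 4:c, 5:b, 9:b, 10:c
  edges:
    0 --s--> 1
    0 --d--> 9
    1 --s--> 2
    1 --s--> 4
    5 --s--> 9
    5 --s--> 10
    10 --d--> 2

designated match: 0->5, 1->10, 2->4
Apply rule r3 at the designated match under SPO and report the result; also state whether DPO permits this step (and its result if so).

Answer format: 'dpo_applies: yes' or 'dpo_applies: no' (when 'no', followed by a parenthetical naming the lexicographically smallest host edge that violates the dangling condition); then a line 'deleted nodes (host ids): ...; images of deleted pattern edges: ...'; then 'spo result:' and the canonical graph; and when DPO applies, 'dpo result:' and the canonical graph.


dpo_applies: no
(the rule deletes node 10, which keeps host edge (10,2,d) outside the match image — the dangling condition fails, DPO blocks; SPO proceeds and side-deletes such edges)
deleted nodes (host ids): 10; images of deleted pattern edges: (5,10,s)
spo result:
nodes: 0:a, 1:a, 2:c, 4:c, 5:b, 9:b
edges: (0,1,s); (0,9,d); (1,2,s); (1,4,s); (5,4,s); (5,9,s)


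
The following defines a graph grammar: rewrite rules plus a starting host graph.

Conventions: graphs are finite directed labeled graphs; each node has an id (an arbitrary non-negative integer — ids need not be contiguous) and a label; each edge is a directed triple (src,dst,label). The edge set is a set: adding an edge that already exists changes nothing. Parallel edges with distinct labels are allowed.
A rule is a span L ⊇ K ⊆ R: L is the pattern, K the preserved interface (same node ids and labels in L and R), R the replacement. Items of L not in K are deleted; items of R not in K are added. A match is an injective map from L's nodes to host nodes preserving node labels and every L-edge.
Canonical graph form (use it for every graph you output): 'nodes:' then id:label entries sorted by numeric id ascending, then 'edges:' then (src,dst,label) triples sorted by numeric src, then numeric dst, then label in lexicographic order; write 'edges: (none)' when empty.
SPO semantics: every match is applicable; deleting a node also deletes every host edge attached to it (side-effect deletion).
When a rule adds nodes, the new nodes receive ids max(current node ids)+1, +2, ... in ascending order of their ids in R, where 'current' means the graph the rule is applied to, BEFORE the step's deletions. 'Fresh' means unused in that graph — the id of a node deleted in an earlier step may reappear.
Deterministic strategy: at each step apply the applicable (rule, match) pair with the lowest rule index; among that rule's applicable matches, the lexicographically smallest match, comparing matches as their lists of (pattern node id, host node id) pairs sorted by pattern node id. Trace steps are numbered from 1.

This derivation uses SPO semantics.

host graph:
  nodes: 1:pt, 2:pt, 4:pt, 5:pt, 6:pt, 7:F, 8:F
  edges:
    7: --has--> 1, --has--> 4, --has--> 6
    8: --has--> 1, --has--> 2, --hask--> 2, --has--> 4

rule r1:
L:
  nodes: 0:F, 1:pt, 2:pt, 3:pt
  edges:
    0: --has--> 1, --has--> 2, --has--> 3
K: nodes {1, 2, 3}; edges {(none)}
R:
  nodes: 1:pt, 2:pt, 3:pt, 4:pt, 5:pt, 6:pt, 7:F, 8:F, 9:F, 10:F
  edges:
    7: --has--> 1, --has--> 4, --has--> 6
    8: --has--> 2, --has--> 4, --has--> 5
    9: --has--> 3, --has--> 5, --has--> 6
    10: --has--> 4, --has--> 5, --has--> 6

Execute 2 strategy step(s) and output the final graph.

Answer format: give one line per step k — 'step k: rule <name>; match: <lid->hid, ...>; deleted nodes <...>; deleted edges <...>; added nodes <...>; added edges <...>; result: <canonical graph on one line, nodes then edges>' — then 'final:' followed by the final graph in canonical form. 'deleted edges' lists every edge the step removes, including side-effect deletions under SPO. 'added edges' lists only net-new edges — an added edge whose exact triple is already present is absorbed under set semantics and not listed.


step 1: rule r1; match: 0->7, 1->1, 2->4, 3->6; deleted nodes 7; deleted edges (7,1,has); (7,4,has); (7,6,has); added nodes 9, 10, 11, 12, 13, 14, 15; added edges (12,1,has); (12,9,has); (12,11,has); (13,4,has); (13,9,has); (13,10,has); (14,6,has); (14,10,has); (14,11,has); (15,9,has); (15,10,has); (15,11,has); result: nodes: 1:pt, 2:pt, 4:pt, 5:pt, 6:pt, 8:F, 9:pt, 10:pt, 11:pt, 12:F, 13:F, 14:F, 15:F edges: (8,1,has); (8,2,has); (8,2,hask); (8,4,has); (12,1,has); (12,9,has); (12,11,has); (13,4,has); (13,9,has); (13,10,has); (14,6,has); (14,10,has); (14,11,has); (15,9,has); (15,10,has); (15,11,has)
step 2: rule r1; match: 0->8, 1->1, 2->2, 3->4; deleted nodes 8; deleted edges (8,1,has); (8,2,has); (8,2,hask); (8,4,has); added nodes 16, 17, 18, 19, 20, 21, 22; added edges (19,1,has); (19,16,has); (19,18,has); (20,2,has); (20,16,has); (20,17,has); (21,4,has); (21,17,has); (21,18,has); (22,16,has); (22,17,has); (22,18,has); result: nodes: 1:pt, 2:pt, 4:pt, 5:pt, 6:pt, 9:pt, 10:pt, 11:pt, 12:F, 13:F, 14:F, 15:F, 16:pt, 17:pt, 18:pt, 19:F, 20:F, 21:F, 22:F edges: (12,1,has); (12,9,has); (12,11,has); (13,4,has); (13,9,has); (13,10,has); (14,6,has); (14,10,has); (14,11,has); (15,9,has); (15,10,has); (15,11,has); (19,1,has); (19,16,has); (19,18,has); (20,2,has); (20,16,has); (20,17,has); (21,4,has); (21,17,has); (21,18,has); (22,16,has); (22,17,has); (22,18,has)
final:
nodes: 1:pt, 2:pt, 4:pt, 5:pt, 6:pt, 9:pt, 10:pt, 11:pt, 12:F, 13:F, 14:F, 15:F, 16:pt, 17:pt, 18:pt, 19:F, 20:F, 21:F, 22:F
edges: (12,1,has); (12,9,has); (12,11,has); (13,4,has); (13,9,has); (13,10,has); (14,6,has); (14,10,has); (14,11,has); (15,9,has); (15,10,has); (15,11,has); (19,1,has); (19,16,has); (19,18,has); (20,2,has); (20,16,has); (20,17,has); (21,4,has); (21,17,has); (21,18,has); (22,16,has); (22,17,has); (22,18,has)


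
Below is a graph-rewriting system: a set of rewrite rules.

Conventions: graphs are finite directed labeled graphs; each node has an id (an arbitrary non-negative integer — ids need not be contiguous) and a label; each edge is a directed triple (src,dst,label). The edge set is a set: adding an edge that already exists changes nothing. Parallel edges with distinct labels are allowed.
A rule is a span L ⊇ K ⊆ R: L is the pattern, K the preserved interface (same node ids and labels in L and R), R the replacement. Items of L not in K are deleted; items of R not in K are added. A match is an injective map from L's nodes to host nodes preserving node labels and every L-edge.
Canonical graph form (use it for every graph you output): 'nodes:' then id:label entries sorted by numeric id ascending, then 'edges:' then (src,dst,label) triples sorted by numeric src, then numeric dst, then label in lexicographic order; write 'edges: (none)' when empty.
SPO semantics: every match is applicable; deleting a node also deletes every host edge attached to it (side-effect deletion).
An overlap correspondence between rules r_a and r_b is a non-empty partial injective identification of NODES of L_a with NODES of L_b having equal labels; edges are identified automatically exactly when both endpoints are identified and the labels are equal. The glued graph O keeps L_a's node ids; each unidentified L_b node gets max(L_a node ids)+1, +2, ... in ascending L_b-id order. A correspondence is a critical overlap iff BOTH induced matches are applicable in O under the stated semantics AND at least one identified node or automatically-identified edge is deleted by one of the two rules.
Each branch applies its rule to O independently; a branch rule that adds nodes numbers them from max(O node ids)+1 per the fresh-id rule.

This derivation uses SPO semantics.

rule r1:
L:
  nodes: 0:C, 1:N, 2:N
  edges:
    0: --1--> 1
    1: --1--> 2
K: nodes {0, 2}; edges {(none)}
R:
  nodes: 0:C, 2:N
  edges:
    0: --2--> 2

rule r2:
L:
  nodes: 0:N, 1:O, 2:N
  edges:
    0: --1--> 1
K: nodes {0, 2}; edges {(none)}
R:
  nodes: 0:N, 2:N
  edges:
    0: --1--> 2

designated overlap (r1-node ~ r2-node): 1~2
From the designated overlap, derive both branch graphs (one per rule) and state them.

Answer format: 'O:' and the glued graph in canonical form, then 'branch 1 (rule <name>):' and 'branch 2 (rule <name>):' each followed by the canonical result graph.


O:
nodes: 0:C, 1:N, 2:N, 3:N, 4:O
edges: (0,1,1); (1,2,1); (3,4,1)
branch 1 (rule r1):
nodes: 0:C, 2:N, 3:N, 4:O
edges: (0,2,2); (3,4,1)
branch 2 (rule r2):
nodes: 0:C, 1:N, 2:N, 3:N
edges: (0,1,1); (1,2,1); (3,1,1)


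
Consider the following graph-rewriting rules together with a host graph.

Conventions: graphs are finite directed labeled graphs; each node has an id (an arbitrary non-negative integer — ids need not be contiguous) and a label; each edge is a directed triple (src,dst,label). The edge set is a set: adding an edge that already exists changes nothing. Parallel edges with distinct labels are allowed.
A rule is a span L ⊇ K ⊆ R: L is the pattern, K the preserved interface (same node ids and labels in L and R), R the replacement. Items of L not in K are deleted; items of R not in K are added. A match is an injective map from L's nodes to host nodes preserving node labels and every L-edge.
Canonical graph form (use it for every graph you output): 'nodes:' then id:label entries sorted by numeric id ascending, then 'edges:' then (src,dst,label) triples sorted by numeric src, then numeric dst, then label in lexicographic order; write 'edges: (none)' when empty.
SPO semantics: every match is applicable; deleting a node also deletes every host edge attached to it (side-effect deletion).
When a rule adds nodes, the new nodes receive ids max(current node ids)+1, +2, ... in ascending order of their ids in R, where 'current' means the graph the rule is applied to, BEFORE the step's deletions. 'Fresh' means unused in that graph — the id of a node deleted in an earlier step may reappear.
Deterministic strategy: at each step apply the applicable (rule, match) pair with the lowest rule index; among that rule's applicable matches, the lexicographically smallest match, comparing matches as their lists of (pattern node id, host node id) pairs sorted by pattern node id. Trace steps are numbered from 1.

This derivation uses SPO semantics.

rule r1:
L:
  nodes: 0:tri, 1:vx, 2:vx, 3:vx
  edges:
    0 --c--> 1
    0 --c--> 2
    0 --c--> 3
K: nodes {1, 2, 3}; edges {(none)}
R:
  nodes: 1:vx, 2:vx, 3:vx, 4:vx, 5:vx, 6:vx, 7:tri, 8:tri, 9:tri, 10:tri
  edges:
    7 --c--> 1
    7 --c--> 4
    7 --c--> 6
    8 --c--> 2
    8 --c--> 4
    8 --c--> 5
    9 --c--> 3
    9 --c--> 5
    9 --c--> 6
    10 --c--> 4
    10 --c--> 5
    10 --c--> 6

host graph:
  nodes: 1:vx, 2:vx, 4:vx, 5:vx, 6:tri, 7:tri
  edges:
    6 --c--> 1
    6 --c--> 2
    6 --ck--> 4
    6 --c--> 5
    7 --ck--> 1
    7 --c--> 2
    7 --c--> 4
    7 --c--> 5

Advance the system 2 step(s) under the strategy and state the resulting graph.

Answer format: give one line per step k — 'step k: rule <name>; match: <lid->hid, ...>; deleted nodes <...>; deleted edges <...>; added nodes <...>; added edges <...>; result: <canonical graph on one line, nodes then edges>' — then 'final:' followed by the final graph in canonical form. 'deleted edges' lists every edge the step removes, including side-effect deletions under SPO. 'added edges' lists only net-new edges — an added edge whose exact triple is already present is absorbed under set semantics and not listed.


step 1: rule r1; match: 0->6, 1->1, 2->2, 3->5; deleted nodes 6; deleted edges (6,1,c); (6,2,c); (6,4,ck); (6,5,c); added nodes 8, 9, 10, 11, 12, 13, 14; added edges (11,1,c); (11,8,c); (11,10,c); (12,2,c); (12,8,c); (12,9,c); (13,5,c); (13,9,c); (13,10,c); (14,8,c); (14,9,c); (14,10,c); result: nodes: 1:vx, 2:vx, 4:vx, 5:vx, 7:tri, 8:vx, 9:vx, 10:vx, 11:tri, 12:tri, 13:tri, 14:tri edges: (7,1,ck); (7,2,c); (7,4,c); (7,5,c); (11,1,c); (11,8,c); (11,10,c); (12,2,c); (12,8,c); (12,9,c); (13,5,c); (13,9,c); (13,10,c); (14,8,c); (14,9,c); (14,10,c)
step 2: rule r1; match: 0->7, 1->2, 2->4, 3->5; deleted nodes 7; deleted edges (7,1,ck); (7,2,c); (7,4,c); (7,5,c); added nodes 15, 16, 17, 18, 19, 20, 21; added edges (18,2,c); (18,15,c); (18,17,c); (19,4,c); (19,15,c); (19,16,c); (20,5,c); (20,16,c); (20,17,c); (21,15,c); (21,16,c); (21,17,c); result: nodes: 1:vx, 2:vx, 4:vx, 5:vx, 8:vx, 9:vx, 10:vx, 11:tri, 12:tri, 13:tri, 14:tri, 15:vx, 16:vx, 17:vx, 18:tri, 19:tri, 20:tri, 21:tri edges: (11,1,c); (11,8,c); (11,10,c); (12,2,c); (12,8,c); (12,9,c); (13,5,c); (13,9,c); (13,10,c); (14,8,c); (14,9,c); (14,10,c); (18,2,c); (18,15,c); (18,17,c); (19,4,c); (19,15,c); (19,16,c); (20,5,c); (20,16,c); (20,17,c); (21,15,c); (21,16,c); (21,17,c)
final:
nodes: 1:vx, 2:vx, 4:vx, 5:vx, 8:vx, 9:vx, 10:vx, 11:tri, 12:tri, 13:tri, 14:tri, 15:vx, 16:vx, 17:vx, 18:tri, 19:tri, 20:tri, 21:tri
edges: (11,1,c); (11,8,c); (11,10,c); (12,2,c); (12,8,c); (12,9,c); (13,5,c); (13,9,c); (13,10,c); (14,8,c); (14,9,c); (14,10,c); (18,2,c); (18,15,c); (18,17,c); (19,4,c); (19,15,c); (19,16,c); (20,5,c); (20,16,c); (20,17,c); (21,15,c); (21,16,c); (21,17,c)


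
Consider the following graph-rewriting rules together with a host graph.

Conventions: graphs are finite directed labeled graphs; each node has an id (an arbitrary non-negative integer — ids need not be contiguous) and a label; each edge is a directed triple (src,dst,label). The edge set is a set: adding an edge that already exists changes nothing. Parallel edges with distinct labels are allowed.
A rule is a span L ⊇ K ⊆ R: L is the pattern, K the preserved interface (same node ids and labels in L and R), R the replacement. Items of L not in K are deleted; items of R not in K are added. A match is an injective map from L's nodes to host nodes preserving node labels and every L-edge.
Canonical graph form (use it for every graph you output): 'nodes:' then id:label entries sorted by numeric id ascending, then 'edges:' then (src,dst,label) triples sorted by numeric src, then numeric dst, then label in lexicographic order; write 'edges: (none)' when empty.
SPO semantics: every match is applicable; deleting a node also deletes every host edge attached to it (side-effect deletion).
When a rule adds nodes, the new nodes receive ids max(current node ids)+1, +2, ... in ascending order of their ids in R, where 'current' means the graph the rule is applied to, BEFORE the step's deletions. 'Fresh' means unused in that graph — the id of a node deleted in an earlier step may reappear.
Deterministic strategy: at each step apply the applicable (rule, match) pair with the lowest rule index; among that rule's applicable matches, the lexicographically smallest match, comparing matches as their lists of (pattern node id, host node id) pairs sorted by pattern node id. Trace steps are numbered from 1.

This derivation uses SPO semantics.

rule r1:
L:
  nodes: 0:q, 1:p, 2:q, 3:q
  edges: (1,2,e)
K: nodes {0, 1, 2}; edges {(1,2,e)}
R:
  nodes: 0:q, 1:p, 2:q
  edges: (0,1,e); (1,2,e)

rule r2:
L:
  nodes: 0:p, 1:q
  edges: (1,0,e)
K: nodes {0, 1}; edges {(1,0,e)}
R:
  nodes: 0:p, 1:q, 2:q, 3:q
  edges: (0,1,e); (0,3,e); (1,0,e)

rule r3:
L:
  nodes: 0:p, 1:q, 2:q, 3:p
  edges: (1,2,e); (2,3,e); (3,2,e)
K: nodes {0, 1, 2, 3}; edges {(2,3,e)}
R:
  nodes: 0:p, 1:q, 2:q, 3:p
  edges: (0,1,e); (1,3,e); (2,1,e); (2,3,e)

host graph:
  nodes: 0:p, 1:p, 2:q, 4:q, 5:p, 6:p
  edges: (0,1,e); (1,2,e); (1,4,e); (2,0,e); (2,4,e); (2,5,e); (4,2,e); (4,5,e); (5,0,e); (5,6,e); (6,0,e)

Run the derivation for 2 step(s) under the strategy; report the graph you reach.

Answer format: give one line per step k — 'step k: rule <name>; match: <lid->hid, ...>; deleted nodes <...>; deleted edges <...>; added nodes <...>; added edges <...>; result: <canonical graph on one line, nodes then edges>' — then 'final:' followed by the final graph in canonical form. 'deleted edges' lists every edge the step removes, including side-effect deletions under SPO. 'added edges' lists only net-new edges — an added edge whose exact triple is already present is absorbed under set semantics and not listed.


step 1: rule r2; match: 0->0, 1->2; deleted nodes (none); deleted edges (none); added nodes 7, 8; added edges (0,2,e); (0,8,e); result: nodes: 0:p, 1:p, 2:q, 4:q, 5:p, 6:p, 7:q, 8:q edges: (0,1,e); (0,2,e); (0,8,e); (1,2,e); (1,4,e); (2,0,e); (2,4,e); (2,5,e); (4,2,e); (4,5,e); (5,0,e); (5,6,e); (6,0,e)
step 2: rule r1; match: 0->2, 1->0, 2->8, 3->4; deleted nodes 4; deleted edges (1,4,e); (2,4,e); (4,2,e); (4,5,e); added nodes (none); added edges (none); result: nodes: 0:p, 1:p, 2:q, 5:p, 6:p, 7:q, 8:q edges: (0,1,e); (0,2,e); (0,8,e); (1,2,e); (2,0,e); (2,5,e); (5,0,e); (5,6,e); (6,0,e)
final:
nodes: 0:p, 1:p, 2:q, 5:p, 6:p, 7:q, 8:q
edges: (0,1,e); (0,2,e); (0,8,e); (1,2,e); (2,0,e); (2,5,e); (5,0,e); (5,6,e); (6,0,e)


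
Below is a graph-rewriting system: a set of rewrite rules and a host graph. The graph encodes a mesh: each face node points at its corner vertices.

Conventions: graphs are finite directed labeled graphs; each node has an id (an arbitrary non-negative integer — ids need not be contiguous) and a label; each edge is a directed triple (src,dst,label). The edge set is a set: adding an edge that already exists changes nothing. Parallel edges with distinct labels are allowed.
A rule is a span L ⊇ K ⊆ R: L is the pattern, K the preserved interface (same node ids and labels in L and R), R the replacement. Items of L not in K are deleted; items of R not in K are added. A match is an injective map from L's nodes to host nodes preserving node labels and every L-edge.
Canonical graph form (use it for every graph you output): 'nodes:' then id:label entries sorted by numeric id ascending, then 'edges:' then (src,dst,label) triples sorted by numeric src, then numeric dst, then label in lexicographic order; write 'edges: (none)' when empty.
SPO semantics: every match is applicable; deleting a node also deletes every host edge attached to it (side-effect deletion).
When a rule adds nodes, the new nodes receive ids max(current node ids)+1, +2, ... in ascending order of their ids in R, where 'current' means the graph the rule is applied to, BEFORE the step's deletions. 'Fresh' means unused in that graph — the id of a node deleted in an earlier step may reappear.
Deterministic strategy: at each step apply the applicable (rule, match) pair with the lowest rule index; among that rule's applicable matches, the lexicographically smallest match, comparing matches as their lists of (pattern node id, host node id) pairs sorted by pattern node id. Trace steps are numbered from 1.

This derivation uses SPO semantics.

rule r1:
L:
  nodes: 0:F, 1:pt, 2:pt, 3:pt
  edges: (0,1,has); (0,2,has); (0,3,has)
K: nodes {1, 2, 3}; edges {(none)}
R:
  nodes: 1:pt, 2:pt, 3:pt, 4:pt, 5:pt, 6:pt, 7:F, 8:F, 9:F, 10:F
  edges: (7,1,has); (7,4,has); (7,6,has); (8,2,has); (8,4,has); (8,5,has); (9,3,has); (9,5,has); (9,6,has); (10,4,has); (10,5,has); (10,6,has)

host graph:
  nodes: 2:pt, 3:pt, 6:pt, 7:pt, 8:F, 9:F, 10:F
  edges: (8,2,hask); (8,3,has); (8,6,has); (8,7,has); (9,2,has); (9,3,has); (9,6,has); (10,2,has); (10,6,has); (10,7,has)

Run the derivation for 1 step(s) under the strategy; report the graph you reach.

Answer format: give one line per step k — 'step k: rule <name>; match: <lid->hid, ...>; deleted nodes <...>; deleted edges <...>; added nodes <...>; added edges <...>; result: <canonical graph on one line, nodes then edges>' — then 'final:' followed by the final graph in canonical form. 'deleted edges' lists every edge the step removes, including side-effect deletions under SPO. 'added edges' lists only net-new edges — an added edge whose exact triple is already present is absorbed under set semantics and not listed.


step 1: rule r1; match: 0->8, 1->3, 2->6, 3->7; deleted nodes 8; deleted edges (8,2,hask); (8,3,has); (8,6,has); (8,7,has); added nodes 11, 12, 13, 14, 15, 16, 17; added edges (14,3,has); (14,11,has); (14,13,has); (15,6,has); (15,11,has); (15,12,has); (16,7,has); (16,12,has); (16,13,has); (17,11,has); (17,12,has); (17,13,has); result: nodes: 2:pt, 3:pt, 6:pt, 7:pt, 9:F, 10:F, 11:pt, 12:pt, 13:pt, 14:F, 15:F, 16:F, 17:F edges: (9,2,has); (9,3,has); (9,6,has); (10,2,has); (10,6,has); (10,7,has); (14,3,has); (14,11,has); (14,13,has); (15,6,has); (15,11,has); (15,12,has); (16,7,has); (16,12,has); (16,13,has); (17,11,has); (17,12,has); (17,13,has)
final:
nodes: 2:pt, 3:pt, 6:pt, 7:pt, 9:F, 10:F, 11:pt, 12:pt, 13:pt, 14:F, 15:F, 16:F, 17:F
edges: (9,2,has); (9,3,has); (9,6,has); (10,2,has); (10,6,has); (10,7,has); (14,3,has); (14,11,has); (14,13,has); (15,6,has); (15,11,has); (15,12,has); (16,7,has); (16,12,has); (16,13,has); (17,11,has); (17,12,has); (17,13,has)


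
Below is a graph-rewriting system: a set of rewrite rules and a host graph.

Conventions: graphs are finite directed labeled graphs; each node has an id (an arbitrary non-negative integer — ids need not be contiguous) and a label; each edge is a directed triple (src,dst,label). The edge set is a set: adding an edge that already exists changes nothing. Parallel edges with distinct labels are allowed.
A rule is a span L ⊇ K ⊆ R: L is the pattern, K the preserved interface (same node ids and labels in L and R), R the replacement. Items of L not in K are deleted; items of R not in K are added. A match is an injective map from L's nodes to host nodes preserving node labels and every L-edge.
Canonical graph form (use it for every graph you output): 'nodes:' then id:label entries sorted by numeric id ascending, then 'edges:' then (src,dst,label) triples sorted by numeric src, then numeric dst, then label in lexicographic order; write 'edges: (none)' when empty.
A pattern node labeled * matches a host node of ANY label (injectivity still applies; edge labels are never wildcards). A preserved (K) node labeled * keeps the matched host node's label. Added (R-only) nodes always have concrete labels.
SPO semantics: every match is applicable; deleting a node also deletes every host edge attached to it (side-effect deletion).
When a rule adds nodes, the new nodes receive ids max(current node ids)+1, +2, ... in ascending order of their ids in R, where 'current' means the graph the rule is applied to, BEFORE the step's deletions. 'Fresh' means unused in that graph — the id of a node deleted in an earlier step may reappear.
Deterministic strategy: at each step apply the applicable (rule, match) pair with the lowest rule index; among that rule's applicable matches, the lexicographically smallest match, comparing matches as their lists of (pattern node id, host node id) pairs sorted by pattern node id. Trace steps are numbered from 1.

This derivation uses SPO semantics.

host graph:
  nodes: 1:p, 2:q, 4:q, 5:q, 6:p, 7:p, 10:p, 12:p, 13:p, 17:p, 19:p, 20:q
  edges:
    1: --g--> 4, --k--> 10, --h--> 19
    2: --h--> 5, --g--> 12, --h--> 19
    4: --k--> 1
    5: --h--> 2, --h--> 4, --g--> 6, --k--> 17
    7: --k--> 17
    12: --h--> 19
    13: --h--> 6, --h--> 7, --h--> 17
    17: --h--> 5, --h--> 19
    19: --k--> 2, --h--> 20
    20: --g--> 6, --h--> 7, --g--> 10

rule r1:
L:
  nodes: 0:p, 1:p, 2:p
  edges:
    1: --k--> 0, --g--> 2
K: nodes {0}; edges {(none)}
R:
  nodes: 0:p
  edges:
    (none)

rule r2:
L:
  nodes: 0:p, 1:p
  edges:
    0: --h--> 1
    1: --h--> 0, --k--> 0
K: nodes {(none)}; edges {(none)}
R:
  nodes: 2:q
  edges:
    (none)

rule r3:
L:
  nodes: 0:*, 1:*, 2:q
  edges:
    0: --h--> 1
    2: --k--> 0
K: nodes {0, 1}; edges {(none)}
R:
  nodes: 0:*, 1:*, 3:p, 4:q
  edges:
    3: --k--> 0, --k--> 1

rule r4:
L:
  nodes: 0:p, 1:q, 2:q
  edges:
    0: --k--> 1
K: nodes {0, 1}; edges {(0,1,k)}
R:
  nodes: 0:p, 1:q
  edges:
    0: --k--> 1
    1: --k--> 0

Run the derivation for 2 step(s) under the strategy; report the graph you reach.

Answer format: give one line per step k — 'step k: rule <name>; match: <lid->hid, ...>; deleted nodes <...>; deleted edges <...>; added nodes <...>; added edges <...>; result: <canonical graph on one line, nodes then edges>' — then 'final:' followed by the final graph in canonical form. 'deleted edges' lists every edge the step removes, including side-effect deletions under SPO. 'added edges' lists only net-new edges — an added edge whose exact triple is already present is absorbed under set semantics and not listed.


step 1: rule r3; match: 0->1, 1->19, 2->4; deleted nodes 4; deleted edges (1,4,g); (1,19,h); (4,1,k); (5,4,h); added nodes 21, 22; added edges (21,1,k); (21,19,k); result: nodes: 1:p, 2:q, 5:q, 6:p, 7:p, 10:p, 12:p, 13:p, 17:p, 19:p, 20:q, 21:p, 22:q edges: (1,10,k); (2,5,h); (2,12,g); (2,19,h); (5,2,h); (5,6,g); (5,17,k); (7,17,k); (12,19,h); (13,6,h); (13,7,h); (13,17,h); (17,5,h); (17,19,h); (19,2,k); (19,20,h); (20,6,g); (20,7,h); (20,10,g); (21,1,k); (21,19,k)
step 2: rule r3; match: 0->17, 1->19, 2->5; deleted nodes 5; deleted edges (2,5,h); (5,2,h); (5,6,g); (5,17,k); (17,5,h); (17,19,h); added nodes 23, 24; added edges (23,17,k); (23,19,k); result: nodes: 1:p, 2:q, 6:p, 7:p, 10:p, 12:p, 13:p, 17:p, 19:p, 20:q, 21:p, 22:q, 23:p, 24:q edges: (1,10,k); (2,12,g); (2,19,h); (7,17,k); (12,19,h); (13,6,h); (13,7,h); (13,17,h); (19,2,k); (19,20,h); (20,6,g); (20,7,h); (20,10,g); (21,1,k); (21,19,k); (23,17,k); (23,19,k)
final:
nodes: 1:p, 2:q, 6:p, 7:p, 10:p, 12:p, 13:p, 17:p, 19:p, 20:q, 21:p, 22:q, 23:p, 24:q
edges: (1,10,k); (2,12,g); (2,19,h); (7,17,k); (12,19,h); (13,6,h); (13,7,h); (13,17,h); (19,2,k); (19,20,h); (20,6,g); (20,7,h); (20,10,g); (21,1,k); (21,19,k); (23,17,k); (23,19,k)
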